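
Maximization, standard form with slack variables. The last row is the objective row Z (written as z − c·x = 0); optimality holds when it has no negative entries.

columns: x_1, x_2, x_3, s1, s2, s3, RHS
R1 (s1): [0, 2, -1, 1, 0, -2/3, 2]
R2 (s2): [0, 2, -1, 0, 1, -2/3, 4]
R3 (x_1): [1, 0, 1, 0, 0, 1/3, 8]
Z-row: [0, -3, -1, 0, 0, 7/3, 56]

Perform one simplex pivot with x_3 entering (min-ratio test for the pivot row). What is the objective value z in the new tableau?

64

Ratio test on column x_3 — row 1: entry -1 ≤ 0; row 2: entry -1 ≤ 0; row 3: 8/1 = 8. Minimum is 8 at row 3 (x_1 leaves); pivot element 1.
Pivot on row 3; the Z-row RHS becomes 56 − (-1)·8 = 64.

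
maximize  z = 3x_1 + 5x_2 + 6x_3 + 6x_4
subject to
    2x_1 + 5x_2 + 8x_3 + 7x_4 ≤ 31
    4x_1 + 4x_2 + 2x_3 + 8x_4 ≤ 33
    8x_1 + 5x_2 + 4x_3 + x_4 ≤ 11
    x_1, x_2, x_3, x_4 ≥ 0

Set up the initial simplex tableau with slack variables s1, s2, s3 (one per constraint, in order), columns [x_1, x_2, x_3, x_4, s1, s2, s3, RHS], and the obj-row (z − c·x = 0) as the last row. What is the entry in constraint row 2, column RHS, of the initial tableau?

33

The RHS of constraint 2 is b_2 = 33.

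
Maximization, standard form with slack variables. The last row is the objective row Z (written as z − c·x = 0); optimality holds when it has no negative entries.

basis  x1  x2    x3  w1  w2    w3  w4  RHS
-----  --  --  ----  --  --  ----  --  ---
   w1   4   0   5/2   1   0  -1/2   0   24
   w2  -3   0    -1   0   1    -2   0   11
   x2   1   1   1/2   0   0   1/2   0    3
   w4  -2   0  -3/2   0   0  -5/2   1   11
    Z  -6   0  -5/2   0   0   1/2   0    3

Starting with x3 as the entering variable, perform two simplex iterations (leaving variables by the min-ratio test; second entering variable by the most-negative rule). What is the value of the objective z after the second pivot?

21

Ratio test on column x3 — row 1: 24/(5/2) = 48/5; row 2: entry -1 ≤ 0; row 3: 3/(1/2) = 6; row 4: entry -3/2 ≤ 0. Minimum is 6 at row 3 (x2 leaves); pivot element 1/2.
Pivot on row 3; the Z-row RHS becomes 3 − (-5/2)·6 = 18.
Next entering variable (most negative Z-row entry -1): x1.
Ratio test on column x1 — row 1: entry -1 ≤ 0; row 2: entry -1 ≤ 0; row 3: 6/2 = 3; row 4: 20/1 = 20. Minimum is 3 at row 3 (x3 leaves); pivot element 2.
After the second pivot the Z-row RHS is 18 − (-1)·3 = 21.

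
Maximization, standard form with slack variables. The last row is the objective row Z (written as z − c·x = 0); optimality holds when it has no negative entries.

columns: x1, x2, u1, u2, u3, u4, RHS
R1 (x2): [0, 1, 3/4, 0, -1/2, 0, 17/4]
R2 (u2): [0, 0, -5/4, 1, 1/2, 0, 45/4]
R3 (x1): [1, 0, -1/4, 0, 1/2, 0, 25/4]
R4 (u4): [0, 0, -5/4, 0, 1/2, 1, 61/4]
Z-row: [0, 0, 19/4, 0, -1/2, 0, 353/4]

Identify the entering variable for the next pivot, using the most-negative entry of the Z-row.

Negative Z-row entries: u3: -1/2.
The most negative is -1/2 in column u3, so u3 enters.

u3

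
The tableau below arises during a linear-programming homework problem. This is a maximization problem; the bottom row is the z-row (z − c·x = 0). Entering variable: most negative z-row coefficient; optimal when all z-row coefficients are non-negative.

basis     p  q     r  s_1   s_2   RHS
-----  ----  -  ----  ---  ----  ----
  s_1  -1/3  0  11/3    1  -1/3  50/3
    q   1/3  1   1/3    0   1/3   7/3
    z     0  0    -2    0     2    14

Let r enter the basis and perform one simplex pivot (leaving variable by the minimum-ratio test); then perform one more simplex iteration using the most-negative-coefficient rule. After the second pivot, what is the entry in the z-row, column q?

Ratio test on column r — row 1: (50/3)/(11/3) = 50/11; row 2: (7/3)/(1/3) = 7. Minimum is 50/11 at row 1 (s_1 leaves); pivot element 11/3.
Divide row 1 by 11/3; eliminate column r from the other rows.
Second iteration: most negative z-row entry is -2/11 in column p, so p enters.
Ratio test on column p — row 1: entry -1/11 ≤ 0; row 2: (9/11)/(4/11) = 9/4. Minimum is 9/4 at row 2 (q leaves); pivot element 4/11.
Divide row 2 by 4/11; eliminate column p from the other rows.
After both pivots, the entry at the z-row, column q is 1/2.

1/2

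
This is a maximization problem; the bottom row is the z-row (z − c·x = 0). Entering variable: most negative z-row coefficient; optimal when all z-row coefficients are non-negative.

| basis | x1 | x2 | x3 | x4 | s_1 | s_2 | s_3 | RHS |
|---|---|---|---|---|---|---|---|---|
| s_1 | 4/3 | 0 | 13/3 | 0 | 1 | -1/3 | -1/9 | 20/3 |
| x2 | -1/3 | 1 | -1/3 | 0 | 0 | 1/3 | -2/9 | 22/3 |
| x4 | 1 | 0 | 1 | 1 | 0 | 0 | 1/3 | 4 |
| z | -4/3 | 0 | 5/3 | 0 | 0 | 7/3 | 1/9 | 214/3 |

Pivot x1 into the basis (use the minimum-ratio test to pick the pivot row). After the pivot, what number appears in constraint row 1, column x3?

Ratio test on column x1 — row 1: (20/3)/(4/3) = 5; row 2: entry -1/3 ≤ 0; row 3: 4/1 = 4. Minimum is 4 at row 3 (x4 leaves); pivot element 1.
Divide row 3 by 1; eliminate column x1 from the other rows.
Row 1 update in column x3: 13/3 − (4/3)·1 = 3.

3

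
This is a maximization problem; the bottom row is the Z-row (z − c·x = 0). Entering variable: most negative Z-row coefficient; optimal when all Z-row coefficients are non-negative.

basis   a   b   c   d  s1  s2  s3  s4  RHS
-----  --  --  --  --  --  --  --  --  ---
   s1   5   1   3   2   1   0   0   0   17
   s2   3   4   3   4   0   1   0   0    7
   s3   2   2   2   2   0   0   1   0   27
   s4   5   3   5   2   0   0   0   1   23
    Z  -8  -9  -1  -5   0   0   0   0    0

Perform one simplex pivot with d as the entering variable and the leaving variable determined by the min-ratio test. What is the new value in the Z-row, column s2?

5/4

Ratio test on column d — row 1: 17/2 = 17/2; row 2: 7/4 = 7/4; row 3: 27/2 = 27/2; row 4: 23/2 = 23/2. Minimum is 7/4 at row 2 (s2 leaves); pivot element 4.
Divide row 2 by 4; eliminate column d from the other rows.
Z-row update in column s2: 0 − (-5)·(1/4) = 5/4.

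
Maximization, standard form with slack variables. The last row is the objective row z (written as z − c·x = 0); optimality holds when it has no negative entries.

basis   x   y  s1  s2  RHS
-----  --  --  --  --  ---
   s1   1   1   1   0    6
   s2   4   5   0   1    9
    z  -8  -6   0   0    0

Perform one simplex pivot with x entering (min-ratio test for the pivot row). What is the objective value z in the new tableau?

18

Ratio test on column x — row 1: 6/1 = 6; row 2: 9/4 = 9/4. Minimum is 9/4 at row 2 (s2 leaves); pivot element 4.
Pivot on row 2; the z-row RHS becomes 0 − (-8)·(9/4) = 18.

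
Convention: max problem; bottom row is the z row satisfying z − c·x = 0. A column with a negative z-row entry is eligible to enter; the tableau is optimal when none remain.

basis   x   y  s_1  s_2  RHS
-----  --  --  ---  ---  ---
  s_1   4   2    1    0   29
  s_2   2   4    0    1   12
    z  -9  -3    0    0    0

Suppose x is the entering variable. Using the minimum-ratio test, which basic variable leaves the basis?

s_2

Column x entries and ratios — s_1: 29/4 = 29/4; s_2: 12/2 = 6.
Smallest ratio is 6 in the row of s_2, so s_2 leaves.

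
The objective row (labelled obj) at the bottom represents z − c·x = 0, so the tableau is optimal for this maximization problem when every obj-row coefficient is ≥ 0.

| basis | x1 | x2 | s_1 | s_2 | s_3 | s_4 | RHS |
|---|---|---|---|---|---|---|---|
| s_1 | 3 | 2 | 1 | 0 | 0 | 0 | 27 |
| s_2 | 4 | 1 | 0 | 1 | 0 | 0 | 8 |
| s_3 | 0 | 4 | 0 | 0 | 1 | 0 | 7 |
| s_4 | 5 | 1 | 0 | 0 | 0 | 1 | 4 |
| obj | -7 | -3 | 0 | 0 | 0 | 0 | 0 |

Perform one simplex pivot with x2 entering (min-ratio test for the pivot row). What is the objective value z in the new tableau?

Ratio test on column x2 — row 1: 27/2 = 27/2; row 2: 8/1 = 8; row 3: 7/4 = 7/4; row 4: 4/1 = 4. Minimum is 7/4 at row 3 (s_3 leaves); pivot element 4.
Pivot on row 3; the obj-row RHS becomes 0 − (-3)·(7/4) = 21/4.

21/4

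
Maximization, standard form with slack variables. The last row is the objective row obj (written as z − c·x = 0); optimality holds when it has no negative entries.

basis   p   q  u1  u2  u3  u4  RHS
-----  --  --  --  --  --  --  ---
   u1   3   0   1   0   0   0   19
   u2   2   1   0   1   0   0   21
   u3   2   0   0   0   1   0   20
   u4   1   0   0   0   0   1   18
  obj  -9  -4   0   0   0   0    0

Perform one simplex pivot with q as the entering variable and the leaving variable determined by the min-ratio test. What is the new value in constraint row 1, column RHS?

19

Ratio test on column q — row 1: entry 0 ≤ 0; row 2: 21/1 = 21; row 3: entry 0 ≤ 0; row 4: entry 0 ≤ 0. Minimum is 21 at row 2 (u2 leaves); pivot element 1.
Divide row 2 by 1; eliminate column q from the other rows.
Row 1 update in column RHS: 19 − 0·21 = 19.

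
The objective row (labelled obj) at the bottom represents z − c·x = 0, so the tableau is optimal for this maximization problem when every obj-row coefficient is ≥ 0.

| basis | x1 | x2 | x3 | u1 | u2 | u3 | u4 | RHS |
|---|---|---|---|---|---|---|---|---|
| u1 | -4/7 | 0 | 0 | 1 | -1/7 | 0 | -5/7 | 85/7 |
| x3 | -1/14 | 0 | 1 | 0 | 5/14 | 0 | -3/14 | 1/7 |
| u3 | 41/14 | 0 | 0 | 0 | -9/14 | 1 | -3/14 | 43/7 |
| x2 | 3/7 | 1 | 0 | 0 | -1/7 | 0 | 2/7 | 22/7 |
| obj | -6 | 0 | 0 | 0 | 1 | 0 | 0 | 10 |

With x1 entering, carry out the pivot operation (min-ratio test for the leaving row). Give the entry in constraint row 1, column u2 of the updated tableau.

-11/41

Ratio test on column x1 — row 1: entry -4/7 ≤ 0; row 2: entry -1/14 ≤ 0; row 3: (43/7)/(41/14) = 86/41; row 4: (22/7)/(3/7) = 22/3. Minimum is 86/41 at row 3 (u3 leaves); pivot element 41/14.
Divide row 3 by 41/14; eliminate column x1 from the other rows.
Row 1 update in column u2: -1/7 − (-4/7)·(-9/41) = -11/41.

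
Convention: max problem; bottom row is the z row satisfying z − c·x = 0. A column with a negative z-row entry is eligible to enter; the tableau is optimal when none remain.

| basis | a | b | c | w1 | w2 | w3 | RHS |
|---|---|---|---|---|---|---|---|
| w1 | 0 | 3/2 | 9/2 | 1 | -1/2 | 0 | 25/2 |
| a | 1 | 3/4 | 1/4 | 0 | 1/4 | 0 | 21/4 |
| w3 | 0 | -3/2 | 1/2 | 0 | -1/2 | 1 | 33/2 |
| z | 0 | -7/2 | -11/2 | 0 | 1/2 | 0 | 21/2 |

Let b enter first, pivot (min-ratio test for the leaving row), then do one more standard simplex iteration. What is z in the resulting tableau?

Ratio test on column b — row 1: (25/2)/(3/2) = 25/3; row 2: (21/4)/(3/4) = 7; row 3: entry -3/2 ≤ 0. Minimum is 7 at row 2 (a leaves); pivot element 3/4.
Pivot on row 2; the z-row RHS becomes 21/2 − (-7/2)·7 = 35.
Next entering variable (most negative z-row entry -13/3): c.
Ratio test on column c — row 1: 2/4 = 1/2; row 2: 7/(1/3) = 21; row 3: 27/1 = 27. Minimum is 1/2 at row 1 (w1 leaves); pivot element 4.
After the second pivot the z-row RHS is 35 − (-13/3)·(1/2) = 223/6.

223/6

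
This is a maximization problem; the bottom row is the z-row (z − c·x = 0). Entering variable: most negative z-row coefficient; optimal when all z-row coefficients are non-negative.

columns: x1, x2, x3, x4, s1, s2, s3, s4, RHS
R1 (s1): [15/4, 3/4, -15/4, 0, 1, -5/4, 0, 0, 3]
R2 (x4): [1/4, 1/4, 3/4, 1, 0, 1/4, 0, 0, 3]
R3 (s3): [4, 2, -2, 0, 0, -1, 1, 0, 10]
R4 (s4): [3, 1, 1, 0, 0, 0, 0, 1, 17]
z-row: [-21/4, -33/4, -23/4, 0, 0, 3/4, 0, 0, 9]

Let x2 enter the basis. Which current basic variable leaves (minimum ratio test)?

Column x2 entries and ratios — s1: 3/(3/4) = 4; x4: 3/(1/4) = 12; s3: 10/2 = 5; s4: 17/1 = 17.
Smallest ratio is 4 in the row of s1, so s1 leaves.

s1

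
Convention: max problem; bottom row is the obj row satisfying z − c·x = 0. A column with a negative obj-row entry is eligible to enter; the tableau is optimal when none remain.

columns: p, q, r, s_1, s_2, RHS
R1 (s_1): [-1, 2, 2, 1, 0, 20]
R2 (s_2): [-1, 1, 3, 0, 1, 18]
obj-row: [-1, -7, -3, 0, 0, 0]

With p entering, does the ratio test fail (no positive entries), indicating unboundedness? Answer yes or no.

yes

Every constraint-row entry in column p is ≤ 0, so increasing p is unbounded.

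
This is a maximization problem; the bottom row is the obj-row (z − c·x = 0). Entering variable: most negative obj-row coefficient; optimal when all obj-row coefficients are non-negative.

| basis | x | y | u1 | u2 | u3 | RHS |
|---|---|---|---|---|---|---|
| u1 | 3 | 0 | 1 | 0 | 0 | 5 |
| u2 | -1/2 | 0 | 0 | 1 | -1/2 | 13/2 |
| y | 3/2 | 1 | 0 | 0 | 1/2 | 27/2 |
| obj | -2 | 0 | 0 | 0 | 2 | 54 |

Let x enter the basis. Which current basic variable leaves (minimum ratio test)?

Column x entries and ratios — u1: 5/3 = 5/3; u2: -1/2 ≤ 0, skip; y: (27/2)/(3/2) = 9.
Smallest ratio is 5/3 in the row of u1, so u1 leaves.

u1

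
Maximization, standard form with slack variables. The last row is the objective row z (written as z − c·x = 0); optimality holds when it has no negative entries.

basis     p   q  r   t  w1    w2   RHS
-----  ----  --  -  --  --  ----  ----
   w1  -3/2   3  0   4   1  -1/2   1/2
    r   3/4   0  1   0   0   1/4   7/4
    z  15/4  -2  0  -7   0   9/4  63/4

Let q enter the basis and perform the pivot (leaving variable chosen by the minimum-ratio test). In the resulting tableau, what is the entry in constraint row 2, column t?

0

Ratio test on column q — row 1: (1/2)/3 = 1/6; row 2: entry 0 ≤ 0. Minimum is 1/6 at row 1 (w1 leaves); pivot element 3.
Divide row 1 by 3; eliminate column q from the other rows.
Row 2 update in column t: 0 − 0·(4/3) = 0.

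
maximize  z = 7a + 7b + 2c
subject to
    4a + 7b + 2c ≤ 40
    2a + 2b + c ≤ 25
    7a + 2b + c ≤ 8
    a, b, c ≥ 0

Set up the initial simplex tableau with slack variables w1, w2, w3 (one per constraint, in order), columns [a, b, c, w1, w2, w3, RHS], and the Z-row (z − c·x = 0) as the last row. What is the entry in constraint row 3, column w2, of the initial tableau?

0

Slack w2 belongs to constraint 2; its column is the unit vector e_2, so the entry in row 3 is 0.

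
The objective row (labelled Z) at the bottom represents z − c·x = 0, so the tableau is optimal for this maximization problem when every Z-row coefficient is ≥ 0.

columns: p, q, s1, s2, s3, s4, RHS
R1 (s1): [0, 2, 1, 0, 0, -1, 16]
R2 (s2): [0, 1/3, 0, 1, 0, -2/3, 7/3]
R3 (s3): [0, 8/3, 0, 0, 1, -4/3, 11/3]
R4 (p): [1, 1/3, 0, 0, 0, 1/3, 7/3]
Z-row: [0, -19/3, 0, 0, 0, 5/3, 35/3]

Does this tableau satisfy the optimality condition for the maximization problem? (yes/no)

The Z-row has a negative entry -19/3 in column q, so it is not optimal.

no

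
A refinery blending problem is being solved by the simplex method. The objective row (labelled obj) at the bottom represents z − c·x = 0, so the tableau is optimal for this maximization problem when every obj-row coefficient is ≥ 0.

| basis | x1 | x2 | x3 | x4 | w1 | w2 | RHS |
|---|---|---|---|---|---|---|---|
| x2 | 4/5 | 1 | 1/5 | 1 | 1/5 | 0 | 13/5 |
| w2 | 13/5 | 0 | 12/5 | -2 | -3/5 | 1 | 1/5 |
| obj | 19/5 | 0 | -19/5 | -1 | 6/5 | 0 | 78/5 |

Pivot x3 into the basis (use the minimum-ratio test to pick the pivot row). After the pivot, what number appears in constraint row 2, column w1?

Ratio test on column x3 — row 1: (13/5)/(1/5) = 13; row 2: (1/5)/(12/5) = 1/12. Minimum is 1/12 at row 2 (w2 leaves); pivot element 12/5.
Divide row 2 by 12/5; eliminate column x3 from the other rows.
In the new row 2, the w1 entry is the old entry divided by the pivot: (-3/5)/(12/5) = -1/4.

-1/4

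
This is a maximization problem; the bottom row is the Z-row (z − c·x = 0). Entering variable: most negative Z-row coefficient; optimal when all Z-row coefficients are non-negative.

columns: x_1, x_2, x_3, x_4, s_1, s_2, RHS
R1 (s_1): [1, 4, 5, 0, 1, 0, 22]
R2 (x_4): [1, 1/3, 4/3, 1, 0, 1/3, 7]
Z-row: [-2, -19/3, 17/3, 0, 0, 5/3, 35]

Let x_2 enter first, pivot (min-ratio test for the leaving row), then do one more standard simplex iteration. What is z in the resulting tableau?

794/11

Ratio test on column x_2 — row 1: 22/4 = 11/2; row 2: 7/(1/3) = 21. Minimum is 11/2 at row 1 (s_1 leaves); pivot element 4.
Pivot on row 1; the Z-row RHS becomes 35 − (-19/3)·(11/2) = 419/6.
Next entering variable (most negative Z-row entry -5/12): x_1.
Ratio test on column x_1 — row 1: (11/2)/(1/4) = 22; row 2: (31/6)/(11/12) = 62/11. Minimum is 62/11 at row 2 (x_4 leaves); pivot element 11/12.
After the second pivot the Z-row RHS is 419/6 − (-5/12)·(62/11) = 794/11.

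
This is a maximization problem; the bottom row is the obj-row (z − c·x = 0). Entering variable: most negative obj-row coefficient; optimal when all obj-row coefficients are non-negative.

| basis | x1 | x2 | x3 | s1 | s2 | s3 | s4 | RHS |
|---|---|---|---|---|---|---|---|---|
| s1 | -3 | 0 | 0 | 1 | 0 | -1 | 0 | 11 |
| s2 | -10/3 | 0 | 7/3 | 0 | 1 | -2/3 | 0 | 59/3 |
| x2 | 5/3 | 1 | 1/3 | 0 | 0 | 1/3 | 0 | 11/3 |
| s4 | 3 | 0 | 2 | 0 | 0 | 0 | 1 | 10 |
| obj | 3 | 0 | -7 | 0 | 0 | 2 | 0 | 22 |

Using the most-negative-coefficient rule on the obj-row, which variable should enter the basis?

Negative obj-row entries: x3: -7.
The most negative is -7 in column x3, so x3 enters.

x3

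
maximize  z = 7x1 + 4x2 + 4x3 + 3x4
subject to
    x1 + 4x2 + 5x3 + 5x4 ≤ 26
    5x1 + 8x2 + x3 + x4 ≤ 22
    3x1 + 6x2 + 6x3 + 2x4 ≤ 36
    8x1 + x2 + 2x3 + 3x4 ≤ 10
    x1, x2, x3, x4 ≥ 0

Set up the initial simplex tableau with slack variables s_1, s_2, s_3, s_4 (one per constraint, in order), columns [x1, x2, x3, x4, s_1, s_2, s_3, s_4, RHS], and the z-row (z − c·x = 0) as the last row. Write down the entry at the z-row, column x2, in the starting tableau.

The z-row carries the negated objective coefficients: the x2 entry is -4.

-4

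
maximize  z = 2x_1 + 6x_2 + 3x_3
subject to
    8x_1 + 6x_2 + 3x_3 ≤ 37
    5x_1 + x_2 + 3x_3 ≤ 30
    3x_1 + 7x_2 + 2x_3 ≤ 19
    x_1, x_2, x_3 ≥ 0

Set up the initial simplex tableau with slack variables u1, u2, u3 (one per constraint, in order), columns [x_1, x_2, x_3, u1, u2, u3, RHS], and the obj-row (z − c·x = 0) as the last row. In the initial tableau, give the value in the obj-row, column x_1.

-2

The obj-row carries the negated objective coefficients: the x_1 entry is -2.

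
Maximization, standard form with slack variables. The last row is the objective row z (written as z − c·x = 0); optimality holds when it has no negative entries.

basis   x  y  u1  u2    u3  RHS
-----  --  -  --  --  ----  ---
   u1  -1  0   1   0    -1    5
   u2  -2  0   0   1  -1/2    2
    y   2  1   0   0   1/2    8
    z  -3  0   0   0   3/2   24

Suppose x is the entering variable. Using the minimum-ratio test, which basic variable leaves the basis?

Column x entries and ratios — u1: -1 ≤ 0, skip; u2: -2 ≤ 0, skip; y: 8/2 = 4.
Smallest ratio is 4 in the row of y, so y leaves.

y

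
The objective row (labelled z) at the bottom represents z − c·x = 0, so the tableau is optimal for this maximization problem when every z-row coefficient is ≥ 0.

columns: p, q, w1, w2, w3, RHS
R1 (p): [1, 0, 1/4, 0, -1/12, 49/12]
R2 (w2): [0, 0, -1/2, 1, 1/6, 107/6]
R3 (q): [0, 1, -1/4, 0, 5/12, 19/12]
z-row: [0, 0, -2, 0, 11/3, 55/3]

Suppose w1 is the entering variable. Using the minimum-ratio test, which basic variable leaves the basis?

Column w1 entries and ratios — p: (49/12)/(1/4) = 49/3; w2: -1/2 ≤ 0, skip; q: -1/4 ≤ 0, skip.
Smallest ratio is 49/3 in the row of p, so p leaves.

p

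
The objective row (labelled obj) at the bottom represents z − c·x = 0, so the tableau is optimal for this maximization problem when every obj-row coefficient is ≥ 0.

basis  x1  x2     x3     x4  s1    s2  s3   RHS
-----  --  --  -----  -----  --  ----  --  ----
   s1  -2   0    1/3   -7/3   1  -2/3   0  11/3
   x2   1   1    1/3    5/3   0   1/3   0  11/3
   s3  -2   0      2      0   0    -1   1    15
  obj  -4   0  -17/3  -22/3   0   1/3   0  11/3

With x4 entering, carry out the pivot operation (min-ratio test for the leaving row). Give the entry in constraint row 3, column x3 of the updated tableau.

2

Ratio test on column x4 — row 1: entry -7/3 ≤ 0; row 2: (11/3)/(5/3) = 11/5; row 3: entry 0 ≤ 0. Minimum is 11/5 at row 2 (x2 leaves); pivot element 5/3.
Divide row 2 by 5/3; eliminate column x4 from the other rows.
Row 3 update in column x3: 2 − 0·(1/5) = 2.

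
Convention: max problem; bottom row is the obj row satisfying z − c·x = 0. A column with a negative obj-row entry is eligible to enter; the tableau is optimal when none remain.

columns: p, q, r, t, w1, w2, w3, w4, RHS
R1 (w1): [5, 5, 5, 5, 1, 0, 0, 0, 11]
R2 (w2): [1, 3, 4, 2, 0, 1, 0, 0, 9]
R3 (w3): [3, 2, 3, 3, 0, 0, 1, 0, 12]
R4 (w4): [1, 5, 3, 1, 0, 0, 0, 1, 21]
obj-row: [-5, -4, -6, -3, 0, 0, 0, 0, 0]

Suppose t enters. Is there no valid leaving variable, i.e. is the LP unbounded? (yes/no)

Column t has positive entries in row(s) 1, 2, 3, 4, so the ratio test bounds it — not unbounded.

no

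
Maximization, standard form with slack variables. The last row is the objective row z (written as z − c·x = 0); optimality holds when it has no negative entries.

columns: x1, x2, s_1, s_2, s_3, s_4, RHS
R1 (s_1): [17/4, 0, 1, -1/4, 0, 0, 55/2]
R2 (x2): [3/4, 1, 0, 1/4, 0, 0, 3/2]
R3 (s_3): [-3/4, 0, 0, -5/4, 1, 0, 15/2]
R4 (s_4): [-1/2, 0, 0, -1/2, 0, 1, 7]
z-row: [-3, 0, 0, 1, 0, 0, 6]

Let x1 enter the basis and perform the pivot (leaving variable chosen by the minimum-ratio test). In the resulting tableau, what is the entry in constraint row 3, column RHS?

9

Ratio test on column x1 — row 1: (55/2)/(17/4) = 110/17; row 2: (3/2)/(3/4) = 2; row 3: entry -3/4 ≤ 0; row 4: entry -1/2 ≤ 0. Minimum is 2 at row 2 (x2 leaves); pivot element 3/4.
Divide row 2 by 3/4; eliminate column x1 from the other rows.
Row 3 update in column RHS: 15/2 − (-3/4)·2 = 9.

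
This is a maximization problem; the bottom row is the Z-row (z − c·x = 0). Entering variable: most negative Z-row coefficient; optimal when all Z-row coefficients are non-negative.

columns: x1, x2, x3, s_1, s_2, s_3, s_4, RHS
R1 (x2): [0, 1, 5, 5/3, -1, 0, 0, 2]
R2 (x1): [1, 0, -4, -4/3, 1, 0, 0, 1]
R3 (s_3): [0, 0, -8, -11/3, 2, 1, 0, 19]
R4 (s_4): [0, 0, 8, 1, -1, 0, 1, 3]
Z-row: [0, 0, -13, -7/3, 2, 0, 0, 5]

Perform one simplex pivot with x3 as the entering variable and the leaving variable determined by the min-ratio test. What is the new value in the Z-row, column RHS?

79/8

Ratio test on column x3 — row 1: 2/5 = 2/5; row 2: entry -4 ≤ 0; row 3: entry -8 ≤ 0; row 4: 3/8 = 3/8. Minimum is 3/8 at row 4 (s_4 leaves); pivot element 8.
Divide row 4 by 8; eliminate column x3 from the other rows.
Z-row update in column RHS: 5 − (-13)·(3/8) = 79/8.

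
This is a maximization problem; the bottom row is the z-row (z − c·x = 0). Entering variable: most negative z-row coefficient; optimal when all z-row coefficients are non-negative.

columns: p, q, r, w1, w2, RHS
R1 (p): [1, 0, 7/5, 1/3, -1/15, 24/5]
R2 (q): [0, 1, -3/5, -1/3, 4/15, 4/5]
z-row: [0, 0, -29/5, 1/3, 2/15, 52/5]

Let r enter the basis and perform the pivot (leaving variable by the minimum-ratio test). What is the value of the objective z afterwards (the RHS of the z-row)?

212/7

Ratio test on column r — row 1: (24/5)/(7/5) = 24/7; row 2: entry -3/5 ≤ 0. Minimum is 24/7 at row 1 (p leaves); pivot element 7/5.
Pivot on row 1; the z-row RHS becomes 52/5 − (-29/5)·(24/7) = 212/7.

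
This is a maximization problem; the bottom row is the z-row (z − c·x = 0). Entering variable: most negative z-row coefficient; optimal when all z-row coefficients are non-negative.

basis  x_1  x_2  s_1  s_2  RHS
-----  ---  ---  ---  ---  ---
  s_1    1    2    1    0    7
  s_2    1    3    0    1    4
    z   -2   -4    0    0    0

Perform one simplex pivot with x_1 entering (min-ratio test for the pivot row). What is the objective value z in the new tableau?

8

Ratio test on column x_1 — row 1: 7/1 = 7; row 2: 4/1 = 4. Minimum is 4 at row 2 (s_2 leaves); pivot element 1.
Pivot on row 2; the z-row RHS becomes 0 − (-2)·4 = 8.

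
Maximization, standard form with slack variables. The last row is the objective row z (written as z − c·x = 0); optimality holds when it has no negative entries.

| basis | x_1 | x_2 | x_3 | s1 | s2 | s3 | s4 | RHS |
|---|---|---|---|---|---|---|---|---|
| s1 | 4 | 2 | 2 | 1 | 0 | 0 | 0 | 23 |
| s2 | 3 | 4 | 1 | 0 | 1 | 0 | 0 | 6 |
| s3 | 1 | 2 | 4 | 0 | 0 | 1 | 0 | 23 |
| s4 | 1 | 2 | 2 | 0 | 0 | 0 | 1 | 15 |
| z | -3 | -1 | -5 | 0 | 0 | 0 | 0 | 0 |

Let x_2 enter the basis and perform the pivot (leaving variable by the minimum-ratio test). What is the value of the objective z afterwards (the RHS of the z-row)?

3/2

Ratio test on column x_2 — row 1: 23/2 = 23/2; row 2: 6/4 = 3/2; row 3: 23/2 = 23/2; row 4: 15/2 = 15/2. Minimum is 3/2 at row 2 (s2 leaves); pivot element 4.
Pivot on row 2; the z-row RHS becomes 0 − (-1)·(3/2) = 3/2.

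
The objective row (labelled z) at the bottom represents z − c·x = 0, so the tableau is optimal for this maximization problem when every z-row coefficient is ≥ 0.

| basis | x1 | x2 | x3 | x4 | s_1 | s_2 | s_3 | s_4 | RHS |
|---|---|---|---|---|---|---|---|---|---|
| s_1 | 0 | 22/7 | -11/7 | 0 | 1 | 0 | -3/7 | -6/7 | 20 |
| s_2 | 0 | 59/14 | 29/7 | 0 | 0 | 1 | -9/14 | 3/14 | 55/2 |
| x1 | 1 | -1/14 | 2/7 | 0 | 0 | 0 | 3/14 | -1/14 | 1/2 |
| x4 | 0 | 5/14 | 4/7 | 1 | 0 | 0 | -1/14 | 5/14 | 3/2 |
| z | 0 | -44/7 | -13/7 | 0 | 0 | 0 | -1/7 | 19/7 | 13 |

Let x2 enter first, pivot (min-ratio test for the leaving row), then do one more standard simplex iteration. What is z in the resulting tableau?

45

Ratio test on column x2 — row 1: 20/(22/7) = 70/11; row 2: (55/2)/(59/14) = 385/59; row 3: entry -1/14 ≤ 0; row 4: (3/2)/(5/14) = 21/5. Minimum is 21/5 at row 4 (x4 leaves); pivot element 5/14.
Pivot on row 4; the z-row RHS becomes 13 − (-44/7)·(21/5) = 197/5.
Next entering variable (most negative z-row entry -7/5): s_3.
Ratio test on column s_3 — row 1: (34/5)/(1/5) = 34; row 2: (49/5)/(1/5) = 49; row 3: (4/5)/(1/5) = 4; row 4: entry -1/5 ≤ 0. Minimum is 4 at row 3 (x1 leaves); pivot element 1/5.
After the second pivot the z-row RHS is 197/5 − (-7/5)·4 = 45.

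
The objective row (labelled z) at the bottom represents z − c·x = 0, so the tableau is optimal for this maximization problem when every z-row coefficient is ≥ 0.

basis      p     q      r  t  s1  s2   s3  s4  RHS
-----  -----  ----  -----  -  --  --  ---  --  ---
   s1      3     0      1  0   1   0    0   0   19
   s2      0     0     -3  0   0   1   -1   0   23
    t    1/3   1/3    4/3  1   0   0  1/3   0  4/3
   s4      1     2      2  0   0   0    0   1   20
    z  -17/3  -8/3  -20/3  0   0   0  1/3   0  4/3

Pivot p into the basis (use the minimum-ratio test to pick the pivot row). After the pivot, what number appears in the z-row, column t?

Ratio test on column p — row 1: 19/3 = 19/3; row 2: entry 0 ≤ 0; row 3: (4/3)/(1/3) = 4; row 4: 20/1 = 20. Minimum is 4 at row 3 (t leaves); pivot element 1/3.
Divide row 3 by 1/3; eliminate column p from the other rows.
z-row update in column t: 0 − (-17/3)·3 = 17.

17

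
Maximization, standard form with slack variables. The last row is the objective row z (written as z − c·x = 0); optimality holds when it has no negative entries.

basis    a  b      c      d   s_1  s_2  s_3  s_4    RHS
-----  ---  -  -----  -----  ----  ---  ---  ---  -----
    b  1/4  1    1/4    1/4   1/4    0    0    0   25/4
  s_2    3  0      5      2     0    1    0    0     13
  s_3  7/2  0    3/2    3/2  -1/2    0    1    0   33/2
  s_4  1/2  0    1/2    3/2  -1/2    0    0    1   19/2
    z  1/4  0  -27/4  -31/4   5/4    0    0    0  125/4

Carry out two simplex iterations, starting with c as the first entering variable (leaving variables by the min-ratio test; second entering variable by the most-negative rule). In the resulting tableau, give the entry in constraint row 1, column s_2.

Ratio test on column c — row 1: (25/4)/(1/4) = 25; row 2: 13/5 = 13/5; row 3: (33/2)/(3/2) = 11; row 4: (19/2)/(1/2) = 19. Minimum is 13/5 at row 2 (s_2 leaves); pivot element 5.
Divide row 2 by 5; eliminate column c from the other rows.
Second iteration: most negative z-row entry is -101/20 in column d, so d enters.
Ratio test on column d — row 1: (28/5)/(3/20) = 112/3; row 2: (13/5)/(2/5) = 13/2; row 3: (63/5)/(9/10) = 14; row 4: (41/5)/(13/10) = 82/13. Minimum is 82/13 at row 4 (s_4 leaves); pivot element 13/10.
Divide row 4 by 13/10; eliminate column d from the other rows.
After both pivots, the entry at constraint row 1, column s_2 is -1/26.

-1/26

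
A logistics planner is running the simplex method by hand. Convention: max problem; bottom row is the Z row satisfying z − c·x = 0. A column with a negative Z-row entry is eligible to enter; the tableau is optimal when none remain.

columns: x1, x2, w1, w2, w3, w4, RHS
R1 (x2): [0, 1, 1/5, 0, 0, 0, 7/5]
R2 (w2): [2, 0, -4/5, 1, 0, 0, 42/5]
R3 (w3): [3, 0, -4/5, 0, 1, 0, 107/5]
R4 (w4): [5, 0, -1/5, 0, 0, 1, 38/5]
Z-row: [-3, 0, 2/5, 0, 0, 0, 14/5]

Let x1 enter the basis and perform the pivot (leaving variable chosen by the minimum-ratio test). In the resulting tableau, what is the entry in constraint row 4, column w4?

Ratio test on column x1 — row 1: entry 0 ≤ 0; row 2: (42/5)/2 = 21/5; row 3: (107/5)/3 = 107/15; row 4: (38/5)/5 = 38/25. Minimum is 38/25 at row 4 (w4 leaves); pivot element 5.
Divide row 4 by 5; eliminate column x1 from the other rows.
In the new row 4, the w4 entry is the old entry divided by the pivot: 1/5 = 1/5.

1/5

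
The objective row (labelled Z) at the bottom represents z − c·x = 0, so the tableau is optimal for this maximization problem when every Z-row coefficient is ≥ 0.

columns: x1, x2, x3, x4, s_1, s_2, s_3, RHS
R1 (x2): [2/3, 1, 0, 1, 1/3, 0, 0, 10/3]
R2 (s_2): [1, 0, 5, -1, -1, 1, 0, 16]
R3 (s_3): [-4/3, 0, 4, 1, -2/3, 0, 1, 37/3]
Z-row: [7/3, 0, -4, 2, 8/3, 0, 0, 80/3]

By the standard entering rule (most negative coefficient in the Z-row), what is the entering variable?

x3

Negative Z-row entries: x3: -4.
The most negative is -4 in column x3, so x3 enters.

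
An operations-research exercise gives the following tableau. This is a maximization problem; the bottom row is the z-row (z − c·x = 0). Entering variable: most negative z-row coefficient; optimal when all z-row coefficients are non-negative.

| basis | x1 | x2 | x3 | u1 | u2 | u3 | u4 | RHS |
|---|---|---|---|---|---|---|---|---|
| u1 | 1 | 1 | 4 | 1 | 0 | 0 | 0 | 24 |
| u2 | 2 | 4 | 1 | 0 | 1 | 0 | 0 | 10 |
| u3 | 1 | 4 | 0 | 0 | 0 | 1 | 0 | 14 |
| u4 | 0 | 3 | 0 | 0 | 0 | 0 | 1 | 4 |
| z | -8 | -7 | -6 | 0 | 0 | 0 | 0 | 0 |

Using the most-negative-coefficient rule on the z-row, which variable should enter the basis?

x1

Negative z-row entries: x1: -8, x2: -7, x3: -6.
The most negative is -8 in column x1, so x1 enters.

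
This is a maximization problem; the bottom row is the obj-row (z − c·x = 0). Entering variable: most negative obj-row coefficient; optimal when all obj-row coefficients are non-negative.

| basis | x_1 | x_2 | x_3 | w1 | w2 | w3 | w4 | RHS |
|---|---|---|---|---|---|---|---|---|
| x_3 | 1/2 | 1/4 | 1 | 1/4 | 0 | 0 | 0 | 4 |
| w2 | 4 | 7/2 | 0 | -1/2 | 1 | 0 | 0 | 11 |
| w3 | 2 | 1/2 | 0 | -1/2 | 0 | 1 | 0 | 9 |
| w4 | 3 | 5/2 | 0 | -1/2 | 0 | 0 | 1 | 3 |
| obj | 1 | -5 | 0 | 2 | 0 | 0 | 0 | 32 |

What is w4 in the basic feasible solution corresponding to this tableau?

w4 is basic (row 4); its value is the RHS of that row, 3.

3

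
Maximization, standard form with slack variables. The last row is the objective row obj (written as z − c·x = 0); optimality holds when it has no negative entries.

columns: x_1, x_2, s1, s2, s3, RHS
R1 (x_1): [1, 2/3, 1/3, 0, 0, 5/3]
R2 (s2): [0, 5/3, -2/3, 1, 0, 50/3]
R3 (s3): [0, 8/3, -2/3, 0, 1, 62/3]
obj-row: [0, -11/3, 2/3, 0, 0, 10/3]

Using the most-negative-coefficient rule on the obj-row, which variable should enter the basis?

Negative obj-row entries: x_2: -11/3.
The most negative is -11/3 in column x_2, so x_2 enters.

x_2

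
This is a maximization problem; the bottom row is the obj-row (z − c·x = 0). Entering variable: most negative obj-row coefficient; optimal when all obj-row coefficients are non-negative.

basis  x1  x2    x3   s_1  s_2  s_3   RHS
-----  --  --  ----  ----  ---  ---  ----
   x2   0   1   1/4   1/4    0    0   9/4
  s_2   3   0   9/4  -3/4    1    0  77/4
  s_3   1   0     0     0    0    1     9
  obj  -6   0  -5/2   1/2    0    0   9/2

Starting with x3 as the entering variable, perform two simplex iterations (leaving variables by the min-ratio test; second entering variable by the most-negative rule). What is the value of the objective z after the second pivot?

Ratio test on column x3 — row 1: (9/4)/(1/4) = 9; row 2: (77/4)/(9/4) = 77/9; row 3: entry 0 ≤ 0. Minimum is 77/9 at row 2 (s_2 leaves); pivot element 9/4.
Pivot on row 2; the obj-row RHS becomes 9/2 − (-5/2)·(77/9) = 233/9.
Next entering variable (most negative obj-row entry -8/3): x1.
Ratio test on column x1 — row 1: entry -1/3 ≤ 0; row 2: (77/9)/(4/3) = 77/12; row 3: 9/1 = 9. Minimum is 77/12 at row 2 (x3 leaves); pivot element 4/3.
After the second pivot the obj-row RHS is 233/9 − (-8/3)·(77/12) = 43.

43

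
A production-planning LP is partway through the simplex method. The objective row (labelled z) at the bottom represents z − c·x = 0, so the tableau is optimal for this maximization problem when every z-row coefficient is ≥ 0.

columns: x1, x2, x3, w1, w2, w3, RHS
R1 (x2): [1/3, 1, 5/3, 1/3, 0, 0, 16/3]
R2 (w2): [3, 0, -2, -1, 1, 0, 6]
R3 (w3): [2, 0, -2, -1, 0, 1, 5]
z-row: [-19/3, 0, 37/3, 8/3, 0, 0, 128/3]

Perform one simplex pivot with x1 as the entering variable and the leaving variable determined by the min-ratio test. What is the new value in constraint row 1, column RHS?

14/3

Ratio test on column x1 — row 1: (16/3)/(1/3) = 16; row 2: 6/3 = 2; row 3: 5/2 = 5/2. Minimum is 2 at row 2 (w2 leaves); pivot element 3.
Divide row 2 by 3; eliminate column x1 from the other rows.
Row 1 update in column RHS: 16/3 − (1/3)·2 = 14/3.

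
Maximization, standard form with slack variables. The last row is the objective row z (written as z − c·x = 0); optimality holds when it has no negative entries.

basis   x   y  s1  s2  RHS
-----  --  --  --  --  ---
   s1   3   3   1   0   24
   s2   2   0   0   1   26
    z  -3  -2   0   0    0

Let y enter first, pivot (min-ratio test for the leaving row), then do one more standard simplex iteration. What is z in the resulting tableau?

24

Ratio test on column y — row 1: 24/3 = 8; row 2: entry 0 ≤ 0. Minimum is 8 at row 1 (s1 leaves); pivot element 3.
Pivot on row 1; the z-row RHS becomes 0 − (-2)·8 = 16.
Next entering variable (most negative z-row entry -1): x.
Ratio test on column x — row 1: 8/1 = 8; row 2: 26/2 = 13. Minimum is 8 at row 1 (y leaves); pivot element 1.
After the second pivot the z-row RHS is 16 − (-1)·8 = 24.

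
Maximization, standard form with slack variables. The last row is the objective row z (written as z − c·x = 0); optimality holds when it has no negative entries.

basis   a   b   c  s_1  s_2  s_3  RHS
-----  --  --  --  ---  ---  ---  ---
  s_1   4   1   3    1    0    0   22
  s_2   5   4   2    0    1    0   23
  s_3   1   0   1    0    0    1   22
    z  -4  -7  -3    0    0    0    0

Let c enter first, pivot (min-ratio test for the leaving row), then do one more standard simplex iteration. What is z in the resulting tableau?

Ratio test on column c — row 1: 22/3 = 22/3; row 2: 23/2 = 23/2; row 3: 22/1 = 22. Minimum is 22/3 at row 1 (s_1 leaves); pivot element 3.
Pivot on row 1; the z-row RHS becomes 0 − (-3)·(22/3) = 22.
Next entering variable (most negative z-row entry -6): b.
Ratio test on column b — row 1: (22/3)/(1/3) = 22; row 2: (25/3)/(10/3) = 5/2; row 3: entry -1/3 ≤ 0. Minimum is 5/2 at row 2 (s_2 leaves); pivot element 10/3.
After the second pivot the z-row RHS is 22 − (-6)·(5/2) = 37.

37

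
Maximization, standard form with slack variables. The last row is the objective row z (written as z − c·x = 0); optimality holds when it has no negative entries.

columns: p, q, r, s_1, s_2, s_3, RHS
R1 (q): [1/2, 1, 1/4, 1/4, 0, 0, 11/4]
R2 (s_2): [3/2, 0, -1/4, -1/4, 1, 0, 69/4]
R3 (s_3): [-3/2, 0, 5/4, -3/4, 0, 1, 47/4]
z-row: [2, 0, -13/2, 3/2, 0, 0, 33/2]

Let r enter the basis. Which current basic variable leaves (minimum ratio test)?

Column r entries and ratios — q: (11/4)/(1/4) = 11; s_2: -1/4 ≤ 0, skip; s_3: (47/4)/(5/4) = 47/5.
Smallest ratio is 47/5 in the row of s_3, so s_3 leaves.

s_3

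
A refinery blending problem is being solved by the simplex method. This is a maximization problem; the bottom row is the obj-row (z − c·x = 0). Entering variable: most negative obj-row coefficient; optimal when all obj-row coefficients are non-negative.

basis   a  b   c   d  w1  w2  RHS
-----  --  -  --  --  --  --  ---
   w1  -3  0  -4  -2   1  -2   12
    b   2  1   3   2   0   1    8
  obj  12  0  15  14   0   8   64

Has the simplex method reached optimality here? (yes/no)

yes

Every obj-row coefficient is ≥ 0, so the tableau is optimal.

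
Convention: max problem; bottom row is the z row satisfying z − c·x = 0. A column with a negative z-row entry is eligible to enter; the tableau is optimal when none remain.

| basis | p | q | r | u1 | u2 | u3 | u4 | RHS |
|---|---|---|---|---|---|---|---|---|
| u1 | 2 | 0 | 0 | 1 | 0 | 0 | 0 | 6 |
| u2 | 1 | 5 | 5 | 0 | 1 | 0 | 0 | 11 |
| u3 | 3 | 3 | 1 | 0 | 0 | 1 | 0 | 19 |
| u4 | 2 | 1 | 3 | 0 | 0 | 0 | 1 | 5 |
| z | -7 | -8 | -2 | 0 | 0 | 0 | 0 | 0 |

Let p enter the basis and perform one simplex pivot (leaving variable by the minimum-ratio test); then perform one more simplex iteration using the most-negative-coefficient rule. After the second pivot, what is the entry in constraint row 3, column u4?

Ratio test on column p — row 1: 6/2 = 3; row 2: 11/1 = 11; row 3: 19/3 = 19/3; row 4: 5/2 = 5/2. Minimum is 5/2 at row 4 (u4 leaves); pivot element 2.
Divide row 4 by 2; eliminate column p from the other rows.
Second iteration: most negative z-row entry is -9/2 in column q, so q enters.
Ratio test on column q — row 1: entry -1 ≤ 0; row 2: (17/2)/(9/2) = 17/9; row 3: (23/2)/(3/2) = 23/3; row 4: (5/2)/(1/2) = 5. Minimum is 17/9 at row 2 (u2 leaves); pivot element 9/2.
Divide row 2 by 9/2; eliminate column q from the other rows.
After both pivots, the entry at constraint row 3, column u4 is -4/3.

-4/3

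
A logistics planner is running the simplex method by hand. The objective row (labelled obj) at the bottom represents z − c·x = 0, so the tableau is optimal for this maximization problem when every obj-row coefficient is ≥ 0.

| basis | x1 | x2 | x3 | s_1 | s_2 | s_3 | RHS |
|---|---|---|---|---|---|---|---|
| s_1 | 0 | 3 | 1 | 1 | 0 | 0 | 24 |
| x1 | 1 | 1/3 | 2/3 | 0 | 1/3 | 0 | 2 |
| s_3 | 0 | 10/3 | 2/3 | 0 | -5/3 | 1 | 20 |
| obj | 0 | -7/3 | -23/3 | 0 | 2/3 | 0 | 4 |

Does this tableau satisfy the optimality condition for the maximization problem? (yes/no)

no

The obj-row has a negative entry -23/3 in column x3, so it is not optimal.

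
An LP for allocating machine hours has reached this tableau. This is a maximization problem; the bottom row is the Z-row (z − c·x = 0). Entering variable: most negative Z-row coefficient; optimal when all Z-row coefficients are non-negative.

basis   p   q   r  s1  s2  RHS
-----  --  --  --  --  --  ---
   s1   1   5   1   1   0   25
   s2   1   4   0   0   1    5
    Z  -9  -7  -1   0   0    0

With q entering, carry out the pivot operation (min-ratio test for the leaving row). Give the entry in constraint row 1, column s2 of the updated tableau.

-5/4

Ratio test on column q — row 1: 25/5 = 5; row 2: 5/4 = 5/4. Minimum is 5/4 at row 2 (s2 leaves); pivot element 4.
Divide row 2 by 4; eliminate column q from the other rows.
Row 1 update in column s2: 0 − 5·(1/4) = -5/4.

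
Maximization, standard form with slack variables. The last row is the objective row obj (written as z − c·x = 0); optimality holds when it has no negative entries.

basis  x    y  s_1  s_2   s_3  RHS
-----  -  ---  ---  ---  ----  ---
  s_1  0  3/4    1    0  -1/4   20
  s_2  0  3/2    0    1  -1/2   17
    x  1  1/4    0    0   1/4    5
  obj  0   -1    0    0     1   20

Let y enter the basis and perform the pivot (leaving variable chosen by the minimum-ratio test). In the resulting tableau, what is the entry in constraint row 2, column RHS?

34/3

Ratio test on column y — row 1: 20/(3/4) = 80/3; row 2: 17/(3/2) = 34/3; row 3: 5/(1/4) = 20. Minimum is 34/3 at row 2 (s_2 leaves); pivot element 3/2.
Divide row 2 by 3/2; eliminate column y from the other rows.
In the new row 2, the RHS entry is the old entry divided by the pivot: 17/(3/2) = 34/3.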